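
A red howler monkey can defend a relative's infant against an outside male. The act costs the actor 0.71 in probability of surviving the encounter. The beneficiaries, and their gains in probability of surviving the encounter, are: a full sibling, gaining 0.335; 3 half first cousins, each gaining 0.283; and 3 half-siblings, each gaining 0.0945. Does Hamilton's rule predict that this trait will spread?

No

Hamilton's rule: the trait is favored when the sum of r·B over every recipient exceeds the actor's cost C.
r to a full sibling = 1/2 (full sibs share both parents — two paths of length 2: r = 2·(1/2)^2 = 1/2).
r to a half first cousin = 0.0625 (half first cousins share one grandparent — one path of length 4: r = (1/2)^4 = 1/16).
r to a half-sibling = 1/4 (half-sibs share one parent — one path of length 2: r = (1/2)^2 = 1/4).
Summing one r·B term per recipient: 1·0.5·0.335 + 3·0.0625·0.283 + 3·0.25·0.0945 = 0.2914375.
0.2914375 < 0.71: the indirect benefit is less than the cost.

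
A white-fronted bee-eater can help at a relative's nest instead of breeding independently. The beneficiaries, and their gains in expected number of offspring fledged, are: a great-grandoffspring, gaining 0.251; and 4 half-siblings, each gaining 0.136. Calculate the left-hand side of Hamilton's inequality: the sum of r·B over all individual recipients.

0.167375

r to a great-grandoffspring = 1/8 (three parent–offspring links: r = (1/2)^3 = 1/8).
r to a half-sibling = 1/4 (half-sibs share one parent — one path of length 2: r = (1/2)^2 = 1/4).
Summing one r·B term per recipient: 1·0.125·0.251 + 4·0.25·0.136 = 0.167375.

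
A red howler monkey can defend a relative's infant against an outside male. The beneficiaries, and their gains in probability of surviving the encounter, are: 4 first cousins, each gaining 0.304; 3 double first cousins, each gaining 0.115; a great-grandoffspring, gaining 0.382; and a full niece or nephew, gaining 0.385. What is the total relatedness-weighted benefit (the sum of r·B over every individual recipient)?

r to a first cousin = 0.125 (first cousins share one grandparent pair — two paths of length 4: r = 2·(1/2)^4 = 1/8).
r to a double first cousin = 1/4 (double first cousins share both grandparent pairs — four paths of length 4: r = 4·(1/2)^4 = 1/4).
r to a great-grandoffspring = 1/8 (three parent–offspring links: r = (1/2)^3 = 1/8).
r to a full niece or nephew = 1/4 (full aunt/uncle↔niece/nephew: two paths of length 3 through the shared grandparent pair: r = 2·(1/2)^3 = 1/4).
Summing one r·B term per recipient: 4·0.125·0.304 + 3·0.25·0.115 + 1·0.125·0.382 + 1·0.25·0.385 = 0.38225.

0.38225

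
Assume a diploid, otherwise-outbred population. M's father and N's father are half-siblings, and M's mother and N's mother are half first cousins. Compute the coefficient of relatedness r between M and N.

0.078125

Wright's path rule: contributions from independent ancestry routes add.
M and N are related in two ways: half first cousins through their fathers (r = 1/16) and half second cousins through their mothers (r = 1/64).
r = 1/16 + 1/64 = 0.078125.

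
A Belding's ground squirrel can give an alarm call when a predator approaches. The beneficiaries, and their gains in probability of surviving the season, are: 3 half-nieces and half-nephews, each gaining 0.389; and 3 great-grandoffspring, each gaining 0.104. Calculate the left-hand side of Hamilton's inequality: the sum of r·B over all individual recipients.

0.184875

r to a half-niece or half-nephew = 0.125 (half-aunt/uncle↔niece/nephew: one path of length 3: r = (1/2)^3 = 1/8).
r to a great-grandoffspring = 0.125 (three parent–offspring links: r = (1/2)^3 = 1/8).
Summing one r·B term per recipient: 3·0.125·0.389 + 3·0.125·0.104 = 0.184875.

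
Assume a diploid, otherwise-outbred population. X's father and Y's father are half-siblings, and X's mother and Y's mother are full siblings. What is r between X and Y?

With two independent routes of shared ancestry, r is the sum of the two contributions.
X and Y are related in two ways: half first cousins through their fathers (r = 1/16) and first cousins through their mothers (r = 1/8).
r = 1/16 + 1/8 = 3/16 = 0.1875.

0.1875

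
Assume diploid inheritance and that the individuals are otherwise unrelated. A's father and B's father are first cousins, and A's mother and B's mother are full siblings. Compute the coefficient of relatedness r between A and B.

0.15625

Relatedness sums over independent paths through distinct common ancestors.
A and B are related in two ways: second cousins through their fathers (r = 1/32) and first cousins through their mothers (r = 1/8).
r = 1/32 + 1/8 = 0.15625.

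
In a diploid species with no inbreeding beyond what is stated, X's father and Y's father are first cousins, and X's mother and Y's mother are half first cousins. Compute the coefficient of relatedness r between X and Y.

0.046875

Independent pedigree routes through distinct common ancestors add.
X and Y are related in two ways: second cousins through their fathers (r = 1/32) and half second cousins through their mothers (r = 1/64).
r = 1/32 + 1/64 = 3/64 = 0.046875.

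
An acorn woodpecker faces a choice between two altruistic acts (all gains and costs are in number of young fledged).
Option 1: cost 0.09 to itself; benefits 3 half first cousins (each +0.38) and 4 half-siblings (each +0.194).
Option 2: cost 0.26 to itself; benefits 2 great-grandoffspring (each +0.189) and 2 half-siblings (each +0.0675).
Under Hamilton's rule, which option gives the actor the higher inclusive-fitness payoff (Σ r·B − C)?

Option 1

Option 1: r to a half first cousin = 0.0625.
Option 1: r to a half-sibling = 0.25.
Option 1: Σ r·B − C = (3·0.0625·0.38 + 4·0.25·0.194) − 0.09 = 0.17525.
Option 2: r to a great-grandoffspring = 0.125.
Option 2: r to a half-sibling = 0.25.
Option 2: Σ r·B − C = (2·0.125·0.189 + 2·0.25·0.0675) − 0.26 = -0.179.
Option 1 has the higher net inclusive-fitness payoff.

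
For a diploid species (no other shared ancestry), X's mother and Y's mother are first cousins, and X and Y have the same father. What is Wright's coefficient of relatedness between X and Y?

Independent pedigree routes through distinct common ancestors add.
X and Y are related in two ways: second cousins through their mothers (r = 1/32) and half-sibs through their shared father (r = 1/4).
r = 1/32 + 1/4 = 0.28125.

0.28125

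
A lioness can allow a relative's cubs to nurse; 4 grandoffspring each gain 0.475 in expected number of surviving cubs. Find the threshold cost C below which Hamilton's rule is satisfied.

0.475

r to a grandoffspring = 1/4 (two parent–offspring links: r = (1/2)^2 = 1/4).
Hamilton's rule: n·r·B > C, so the trait is favored while C < n·r·B = 4·0.25·0.475 = 0.475.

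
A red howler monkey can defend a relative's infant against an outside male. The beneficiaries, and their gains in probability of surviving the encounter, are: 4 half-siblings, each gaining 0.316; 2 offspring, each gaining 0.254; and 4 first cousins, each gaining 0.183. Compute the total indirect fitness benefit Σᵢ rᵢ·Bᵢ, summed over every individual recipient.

0.6615

r to a half-sibling = 0.25 (half-sibs share one parent — one path of length 2: r = (1/2)^2 = 1/4).
r to an offspring = 1/2 (one parent–offspring link: r = (1/2)^1 = 1/2).
r to a first cousin = 0.125 (first cousins share one grandparent pair — two paths of length 4: r = 2·(1/2)^4 = 1/8).
Summing one r·B term per recipient: 4·0.25·0.316 + 2·0.5·0.254 + 4·0.125·0.183 = 0.6615.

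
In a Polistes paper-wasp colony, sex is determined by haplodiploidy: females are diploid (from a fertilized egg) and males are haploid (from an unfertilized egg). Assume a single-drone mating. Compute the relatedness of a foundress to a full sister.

0.75

Haplodiploid full sisters inherit their father's entire haploid genome identically (contributing 1/2) and on average half of their mother's contribution (1/2 · 1/2 = 1/4); r = 1/2 + 1/4 = 3/4.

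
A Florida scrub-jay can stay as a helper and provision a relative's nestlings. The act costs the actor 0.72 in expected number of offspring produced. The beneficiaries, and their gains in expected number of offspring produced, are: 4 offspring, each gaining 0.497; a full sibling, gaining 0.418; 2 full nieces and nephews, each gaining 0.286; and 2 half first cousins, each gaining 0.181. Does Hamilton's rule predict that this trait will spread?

Hamilton's rule: the trait is favored when the sum of r·B over every recipient exceeds the actor's cost C.
r to an offspring = 1/2 (one parent–offspring link: r = (1/2)^1 = 1/2).
r to a full sibling = 1/2 (full sibs share both parents — two paths of length 2: r = 2·(1/2)^2 = 1/2).
r to a full niece or nephew = 1/4 (full aunt/uncle↔niece/nephew: two paths of length 3 through the shared grandparent pair: r = 2·(1/2)^3 = 1/4).
r to a half first cousin = 1/16 (half first cousins share one grandparent — one path of length 4: r = (1/2)^4 = 1/16).
Summing one r·B term per recipient: 4·0.5·0.497 + 1·0.5·0.418 + 2·0.25·0.286 + 2·0.0625·0.181 = 1.368625.
1.368625 > 0.72: the indirect benefit exceeds the cost.

Yes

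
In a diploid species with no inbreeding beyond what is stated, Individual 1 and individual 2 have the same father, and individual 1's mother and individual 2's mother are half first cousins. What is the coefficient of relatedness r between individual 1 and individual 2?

With two independent routes of shared ancestry, r is the sum of the two contributions.
Individual 1 and individual 2 are related in two ways: half-sibs through their shared father (r = 1/4) and half second cousins through their mothers (r = 1/64).
r = 1/4 + 1/64 = 17/64 = 0.265625.

0.265625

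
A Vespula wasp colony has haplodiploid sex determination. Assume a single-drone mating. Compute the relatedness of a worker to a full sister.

Haplodiploid full sisters inherit their father's entire haploid genome identically (contributing 1/2) and on average half of their mother's contribution (1/2 · 1/2 = 1/4); r = 1/2 + 1/4 = 3/4.

0.75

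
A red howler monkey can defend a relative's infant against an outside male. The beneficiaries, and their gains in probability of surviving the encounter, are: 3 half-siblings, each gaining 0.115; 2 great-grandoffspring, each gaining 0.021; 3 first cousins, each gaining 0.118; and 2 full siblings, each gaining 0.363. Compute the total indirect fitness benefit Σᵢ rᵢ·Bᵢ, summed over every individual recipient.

0.49875

r to a half-sibling = 1/4 (half-sibs share one parent — one path of length 2: r = (1/2)^2 = 1/4).
r to a great-grandoffspring = 1/8 (three parent–offspring links: r = (1/2)^3 = 1/8).
r to a first cousin = 1/8 (first cousins share one grandparent pair — two paths of length 4: r = 2·(1/2)^4 = 1/8).
r to a full sibling = 1/2 (full sibs share both parents — two paths of length 2: r = 2·(1/2)^2 = 1/2).
Summing one r·B term per recipient: 3·0.25·0.115 + 2·0.125·0.021 + 3·0.125·0.118 + 2·0.5·0.363 = 0.49875.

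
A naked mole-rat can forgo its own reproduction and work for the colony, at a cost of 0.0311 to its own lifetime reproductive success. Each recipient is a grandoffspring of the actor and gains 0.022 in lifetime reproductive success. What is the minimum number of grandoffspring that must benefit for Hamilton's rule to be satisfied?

6

r to a grandoffspring = 1/4 (two parent–offspring links: r = (1/2)^2 = 1/4).
Hamilton's rule: n·r·B > C  ⇒  n > C/(r·B) = 0.0311/(0.25·0.022) = 5.655.
The smallest integer exceeding 5.655 is 6.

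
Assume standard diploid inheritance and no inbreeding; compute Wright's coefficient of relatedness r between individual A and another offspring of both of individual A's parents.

Each parent–offspring link contributes a factor of 1/2, and independent paths through distinct common ancestors add.
Full sibs share both parents — two paths of length 2: r = 2·(1/2)^2 = 1/2.

0.5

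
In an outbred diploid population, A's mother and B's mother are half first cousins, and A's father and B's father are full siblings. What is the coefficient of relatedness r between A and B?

With two independent routes of shared ancestry, r is the sum of the two contributions.
A and B are related in two ways: half second cousins through their mothers (r = 1/64) and first cousins through their fathers (r = 1/8).
r = 1/64 + 1/8 = 9/64 = 0.140625.

0.140625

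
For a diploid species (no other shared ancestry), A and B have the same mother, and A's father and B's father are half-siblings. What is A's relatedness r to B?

0.3125

Relatedness sums over independent paths through distinct common ancestors.
A and B are related in two ways: half-sibs through their shared mother (r = 1/4) and half first cousins through their fathers (r = 1/16).
r = 1/4 + 1/16 = 0.3125.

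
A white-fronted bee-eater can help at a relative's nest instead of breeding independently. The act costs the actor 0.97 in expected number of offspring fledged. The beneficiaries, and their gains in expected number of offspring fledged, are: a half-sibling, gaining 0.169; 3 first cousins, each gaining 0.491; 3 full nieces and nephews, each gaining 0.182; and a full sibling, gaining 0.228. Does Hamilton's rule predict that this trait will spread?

No

Hamilton's rule: the trait is favored when the sum of r·B over every recipient exceeds the actor's cost C.
r to a half-sibling = 1/4 (half-sibs share one parent — one path of length 2: r = (1/2)^2 = 1/4).
r to a first cousin = 0.125 (first cousins share one grandparent pair — two paths of length 4: r = 2·(1/2)^4 = 1/8).
r to a full niece or nephew = 1/4 (full aunt/uncle↔niece/nephew: two paths of length 3 through the shared grandparent pair: r = 2·(1/2)^3 = 1/4).
r to a full sibling = 1/2 (full sibs share both parents — two paths of length 2: r = 2·(1/2)^2 = 1/2).
Summing one r·B term per recipient: 1·0.25·0.169 + 3·0.125·0.491 + 3·0.25·0.182 + 1·0.5·0.228 = 0.476875.
0.476875 < 0.97: the indirect benefit is less than the cost.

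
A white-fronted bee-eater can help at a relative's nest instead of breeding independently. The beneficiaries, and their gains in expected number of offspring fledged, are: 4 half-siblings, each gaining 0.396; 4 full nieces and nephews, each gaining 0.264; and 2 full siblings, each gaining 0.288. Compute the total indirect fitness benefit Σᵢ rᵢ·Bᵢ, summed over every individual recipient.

0.948

r to a half-sibling = 0.25 (half-sibs share one parent — one path of length 2: r = (1/2)^2 = 1/4).
r to a full niece or nephew = 0.25 (full aunt/uncle↔niece/nephew: two paths of length 3 through the shared grandparent pair: r = 2·(1/2)^3 = 1/4).
r to a full sibling = 1/2 (full sibs share both parents — two paths of length 2: r = 2·(1/2)^2 = 1/2).
Summing one r·B term per recipient: 4·0.25·0.396 + 4·0.25·0.264 + 2·0.5·0.288 = 0.948.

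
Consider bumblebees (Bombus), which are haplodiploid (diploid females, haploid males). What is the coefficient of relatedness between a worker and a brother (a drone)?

0.25

Her haploid brother carries none of their father's genes and a random half of their mother's genome; that half matches the maternal half of her own genome with probability 1/2: r = 1/2 · 1/2 = 1/4.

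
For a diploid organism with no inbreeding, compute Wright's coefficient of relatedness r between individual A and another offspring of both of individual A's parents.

Each parent–offspring link contributes a factor of 1/2, and independent paths through distinct common ancestors add.
Full sibs share both parents — two paths of length 2: r = 2·(1/2)^2 = 1/2.

0.5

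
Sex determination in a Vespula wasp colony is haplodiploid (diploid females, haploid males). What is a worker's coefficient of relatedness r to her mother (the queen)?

One meiotic link between diploid queen and diploid daughter: r = 1/2.

0.5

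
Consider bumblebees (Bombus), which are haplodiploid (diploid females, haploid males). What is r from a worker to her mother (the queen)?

0.5

One meiotic link between diploid queen and diploid daughter: r = 1/2.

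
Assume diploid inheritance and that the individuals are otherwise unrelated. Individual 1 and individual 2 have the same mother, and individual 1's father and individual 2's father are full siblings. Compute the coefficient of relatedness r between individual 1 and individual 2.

0.375

Relatedness sums over independent paths through distinct common ancestors.
Individual 1 and individual 2 are related in two ways: half-sibs through their shared mother (r = 1/4) and first cousins through their fathers (r = 1/8).
r = 1/4 + 1/8 = 3/8 = 0.375.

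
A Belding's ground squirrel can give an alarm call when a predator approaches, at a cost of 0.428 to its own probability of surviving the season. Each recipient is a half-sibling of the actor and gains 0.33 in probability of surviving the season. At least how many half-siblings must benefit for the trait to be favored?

r to a half-sibling = 1/4 (half-sibs share one parent — one path of length 2: r = (1/2)^2 = 1/4).
Hamilton's rule: n·r·B > C  ⇒  n > C/(r·B) = 0.428/(0.25·0.33) = 5.188.
The smallest integer exceeding 5.188 is 6.

6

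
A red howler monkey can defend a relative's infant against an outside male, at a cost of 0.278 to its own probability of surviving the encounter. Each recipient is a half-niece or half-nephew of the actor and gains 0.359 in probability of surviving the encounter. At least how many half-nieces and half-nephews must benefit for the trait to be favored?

7

r to a half-niece or half-nephew = 0.125 (half-aunt/uncle↔niece/nephew: one path of length 3: r = (1/2)^3 = 1/8).
Hamilton's rule: n·r·B > C  ⇒  n > C/(r·B) = 0.278/(0.125·0.359) = 6.195.
The smallest integer exceeding 6.195 is 7.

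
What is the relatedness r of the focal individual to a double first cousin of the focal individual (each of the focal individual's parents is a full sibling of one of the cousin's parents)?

Each parent–offspring link contributes a factor of 1/2, and independent paths through distinct common ancestors add.
Double first cousins share both grandparent pairs — four paths of length 4: r = 4·(1/2)^4 = 1/4.

0.25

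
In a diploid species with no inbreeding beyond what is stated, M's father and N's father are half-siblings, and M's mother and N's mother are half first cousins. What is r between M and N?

Independent pedigree routes through distinct common ancestors add.
M and N are related in two ways: half first cousins through their fathers (r = 1/16) and half second cousins through their mothers (r = 1/64).
r = 1/16 + 1/64 = 5/64 = 0.078125.

0.078125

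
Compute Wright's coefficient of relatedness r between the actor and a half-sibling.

Half-sibs share one parent — one path of length 2: r = (1/2)^2 = 1/4.

0.25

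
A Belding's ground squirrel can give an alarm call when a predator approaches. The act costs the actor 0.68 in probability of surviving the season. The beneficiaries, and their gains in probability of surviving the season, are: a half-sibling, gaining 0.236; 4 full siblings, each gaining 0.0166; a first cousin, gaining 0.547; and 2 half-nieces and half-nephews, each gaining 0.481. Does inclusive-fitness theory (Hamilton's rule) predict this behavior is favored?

No

Hamilton's rule: the trait is favored when the sum of r·B over every recipient exceeds the actor's cost C.
r to a half-sibling = 1/4 (half-sibs share one parent — one path of length 2: r = (1/2)^2 = 1/4).
r to a full sibling = 0.5 (full sibs share both parents — two paths of length 2: r = 2·(1/2)^2 = 1/2).
r to a first cousin = 1/8 (first cousins share one grandparent pair — two paths of length 4: r = 2·(1/2)^4 = 1/8).
r to a half-niece or half-nephew = 0.125 (half-aunt/uncle↔niece/nephew: one path of length 3: r = (1/2)^3 = 1/8).
Summing one r·B term per recipient: 1·0.25·0.236 + 4·0.5·0.0166 + 1·0.125·0.547 + 2·0.125·0.481 = 0.280825.
0.280825 < 0.68: the indirect benefit is less than the cost.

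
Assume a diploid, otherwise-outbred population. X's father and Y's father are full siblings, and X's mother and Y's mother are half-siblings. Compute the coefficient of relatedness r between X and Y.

0.1875

With two independent routes of shared ancestry, r is the sum of the two contributions.
X and Y are related in two ways: first cousins through their fathers (r = 1/8) and half first cousins through their mothers (r = 1/16).
r = 1/8 + 1/16 = 0.1875.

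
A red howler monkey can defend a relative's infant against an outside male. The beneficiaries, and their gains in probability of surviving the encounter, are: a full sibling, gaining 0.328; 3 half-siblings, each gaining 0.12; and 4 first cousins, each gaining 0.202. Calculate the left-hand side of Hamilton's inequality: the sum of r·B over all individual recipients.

r to a full sibling = 1/2 (full sibs share both parents — two paths of length 2: r = 2·(1/2)^2 = 1/2).
r to a half-sibling = 1/4 (half-sibs share one parent — one path of length 2: r = (1/2)^2 = 1/4).
r to a first cousin = 1/8 (first cousins share one grandparent pair — two paths of length 4: r = 2·(1/2)^4 = 1/8).
Summing one r·B term per recipient: 1·0.5·0.328 + 3·0.25·0.12 + 4·0.125·0.202 = 0.355.

0.355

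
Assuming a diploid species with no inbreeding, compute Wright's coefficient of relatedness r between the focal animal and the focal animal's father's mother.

0.25

Each parent–offspring link contributes a factor of 1/2, and independent paths through distinct common ancestors add.
Two parent–offspring links: r = (1/2)^2 = 1/4.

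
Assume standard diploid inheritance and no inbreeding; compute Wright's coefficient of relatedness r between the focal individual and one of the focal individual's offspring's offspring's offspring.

0.125

Each parent–offspring link contributes a factor of 1/2, and independent paths through distinct common ancestors add.
Three parent–offspring links: r = (1/2)^3 = 1/8.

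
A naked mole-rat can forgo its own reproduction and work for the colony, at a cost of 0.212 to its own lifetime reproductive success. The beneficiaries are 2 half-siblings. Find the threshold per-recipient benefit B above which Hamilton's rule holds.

0.424

r to a half-sibling = 0.25 (half-sibs share one parent — one path of length 2: r = (1/2)^2 = 1/4).
Hamilton's rule with n recipients of equal r: n·r·B > C, so B > C/(n·r) = 0.212/(2·0.25) = 0.424.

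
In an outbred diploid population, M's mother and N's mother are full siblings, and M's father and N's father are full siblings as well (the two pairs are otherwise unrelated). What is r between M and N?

Wright's path rule: contributions from independent ancestry routes add.
M and N are related in two ways: first cousins through their mothers (r = 1/8) and first cousins through their fathers (r = 1/8) — i.e. double first cousins.
r = 1/8 + 1/8 = 0.25.

0.25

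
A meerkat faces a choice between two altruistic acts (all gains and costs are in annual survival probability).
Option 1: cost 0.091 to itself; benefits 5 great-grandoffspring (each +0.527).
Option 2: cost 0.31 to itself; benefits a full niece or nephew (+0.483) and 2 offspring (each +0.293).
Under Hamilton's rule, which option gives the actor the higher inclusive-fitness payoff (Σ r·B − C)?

Option 1: r to a great-grandoffspring = 0.125.
Option 1: Σ r·B − C = (5·0.125·0.527) − 0.091 = 0.238375.
Option 2: r to a full niece or nephew = 0.25.
Option 2: r to an offspring = 0.5.
Option 2: Σ r·B − C = (1·0.25·0.483 + 2·0.5·0.293) − 0.31 = 0.10375.
Option 1 has the higher net inclusive-fitness payoff.

Option 1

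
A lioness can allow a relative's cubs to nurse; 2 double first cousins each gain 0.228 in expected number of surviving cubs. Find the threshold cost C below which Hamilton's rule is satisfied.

0.114

r to a double first cousin = 1/4 (double first cousins share both grandparent pairs — four paths of length 4: r = 4·(1/2)^4 = 1/4).
Hamilton's rule: n·r·B > C, so the trait is favored while C < n·r·B = 2·0.25·0.228 = 0.114.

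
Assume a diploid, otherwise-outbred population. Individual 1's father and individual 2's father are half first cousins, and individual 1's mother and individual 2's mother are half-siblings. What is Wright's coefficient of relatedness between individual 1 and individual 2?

With two independent routes of shared ancestry, r is the sum of the two contributions.
Individual 1 and individual 2 are related in two ways: half second cousins through their fathers (r = 1/64) and half first cousins through their mothers (r = 1/16).
r = 1/64 + 1/16 = 5/64 = 0.078125.

0.078125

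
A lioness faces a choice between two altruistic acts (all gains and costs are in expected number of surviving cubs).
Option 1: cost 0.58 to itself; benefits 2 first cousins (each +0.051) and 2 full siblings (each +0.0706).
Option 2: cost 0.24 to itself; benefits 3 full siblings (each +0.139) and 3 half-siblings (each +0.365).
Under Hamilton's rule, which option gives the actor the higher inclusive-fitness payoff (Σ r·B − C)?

Option 1: r to a first cousin = 0.125.
Option 1: r to a full sibling = 0.5.
Option 1: Σ r·B − C = (2·0.125·0.051 + 2·0.5·0.0706) − 0.58 = -0.49665.
Option 2: r to a full sibling = 0.5.
Option 2: r to a half-sibling = 0.25.
Option 2: Σ r·B − C = (3·0.5·0.139 + 3·0.25·0.365) − 0.24 = 0.24225.
Option 2 has the higher net inclusive-fitness payoff.

Option 2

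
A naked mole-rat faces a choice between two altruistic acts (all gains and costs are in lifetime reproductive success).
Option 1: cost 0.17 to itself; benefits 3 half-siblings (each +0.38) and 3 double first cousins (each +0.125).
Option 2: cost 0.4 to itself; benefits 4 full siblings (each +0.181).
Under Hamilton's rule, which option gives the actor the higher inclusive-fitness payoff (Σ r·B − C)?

Option 1

Option 1: r to a half-sibling = 0.25.
Option 1: r to a double first cousin = 0.25.
Option 1: Σ r·B − C = (3·0.25·0.38 + 3·0.25·0.125) − 0.17 = 0.20875.
Option 2: r to a full sibling = 0.5.
Option 2: Σ r·B − C = (4·0.5·0.181) − 0.4 = -0.038.
Option 1 has the higher net inclusive-fitness payoff.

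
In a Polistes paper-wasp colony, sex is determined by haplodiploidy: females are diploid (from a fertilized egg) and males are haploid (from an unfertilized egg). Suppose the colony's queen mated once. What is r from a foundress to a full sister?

Haplodiploid full sisters inherit their father's entire haploid genome identically (contributing 1/2) and on average half of their mother's contribution (1/2 · 1/2 = 1/4); r = 1/2 + 1/4 = 3/4.

0.75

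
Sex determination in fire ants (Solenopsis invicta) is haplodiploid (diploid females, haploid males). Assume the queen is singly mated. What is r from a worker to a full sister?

Haplodiploid full sisters inherit their father's entire haploid genome identically (contributing 1/2) and on average half of their mother's contribution (1/2 · 1/2 = 1/4); r = 1/2 + 1/4 = 3/4.

0.75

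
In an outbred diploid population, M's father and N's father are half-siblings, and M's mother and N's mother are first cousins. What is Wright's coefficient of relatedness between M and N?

0.09375

Independent pedigree routes through distinct common ancestors add.
M and N are related in two ways: half first cousins through their fathers (r = 1/16) and second cousins through their mothers (r = 1/32).
r = 1/16 + 1/32 = 3/32 = 0.09375.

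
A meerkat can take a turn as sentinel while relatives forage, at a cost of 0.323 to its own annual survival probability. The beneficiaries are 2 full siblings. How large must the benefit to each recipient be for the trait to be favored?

0.323

r to a full sibling = 0.5 (full sibs share both parents — two paths of length 2: r = 2·(1/2)^2 = 1/2).
Hamilton's rule with n recipients of equal r: n·r·B > C, so B > C/(n·r) = 0.323/(2·0.5) = 0.323.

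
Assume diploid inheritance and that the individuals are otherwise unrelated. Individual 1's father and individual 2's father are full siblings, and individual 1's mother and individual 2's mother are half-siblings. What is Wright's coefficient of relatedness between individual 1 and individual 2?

With two independent routes of shared ancestry, r is the sum of the two contributions.
Individual 1 and individual 2 are related in two ways: first cousins through their fathers (r = 1/8) and half first cousins through their mothers (r = 1/16).
r = 1/8 + 1/16 = 0.1875.

0.1875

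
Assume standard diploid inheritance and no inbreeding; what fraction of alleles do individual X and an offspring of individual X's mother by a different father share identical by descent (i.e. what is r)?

0.25

Each parent–offspring link contributes a factor of 1/2, and independent paths through distinct common ancestors add.
Half-sibs share one parent — one path of length 2: r = (1/2)^2 = 1/4.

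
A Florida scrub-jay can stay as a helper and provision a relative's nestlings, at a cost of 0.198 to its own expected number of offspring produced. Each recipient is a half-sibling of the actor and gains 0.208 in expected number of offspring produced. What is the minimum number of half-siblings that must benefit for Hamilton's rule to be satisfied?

r to a half-sibling = 1/4 (half-sibs share one parent — one path of length 2: r = (1/2)^2 = 1/4).
Hamilton's rule: n·r·B > C  ⇒  n > C/(r·B) = 0.198/(0.25·0.208) = 3.808.
The smallest integer exceeding 3.808 is 4.

4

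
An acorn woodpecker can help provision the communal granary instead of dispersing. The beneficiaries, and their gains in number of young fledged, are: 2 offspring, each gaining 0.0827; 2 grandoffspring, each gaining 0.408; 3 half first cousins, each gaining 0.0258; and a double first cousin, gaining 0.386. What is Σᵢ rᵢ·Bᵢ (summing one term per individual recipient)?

r to an offspring = 0.5 (one parent–offspring link: r = (1/2)^1 = 1/2).
r to a grandoffspring = 1/4 (two parent–offspring links: r = (1/2)^2 = 1/4).
r to a half first cousin = 1/16 (half first cousins share one grandparent — one path of length 4: r = (1/2)^4 = 1/16).
r to a double first cousin = 1/4 (double first cousins share both grandparent pairs — four paths of length 4: r = 4·(1/2)^4 = 1/4).
Summing one r·B term per recipient: 2·0.5·0.0827 + 2·0.25·0.408 + 3·0.0625·0.0258 + 1·0.25·0.386 = 0.3880375.

0.3880375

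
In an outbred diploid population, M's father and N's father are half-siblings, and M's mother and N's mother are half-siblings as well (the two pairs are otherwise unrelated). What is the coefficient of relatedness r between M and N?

0.125

With two independent routes of shared ancestry, r is the sum of the two contributions.
M and N are related in two ways: half first cousins through their fathers (r = 1/16) and half first cousins through their mothers (r = 1/16).
r = 1/16 + 1/16 = 1/8 = 0.125.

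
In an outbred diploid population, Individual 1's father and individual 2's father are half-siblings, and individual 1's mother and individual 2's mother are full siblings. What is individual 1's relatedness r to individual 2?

With two independent routes of shared ancestry, r is the sum of the two contributions.
Individual 1 and individual 2 are related in two ways: half first cousins through their fathers (r = 1/16) and first cousins through their mothers (r = 1/8).
r = 1/16 + 1/8 = 0.1875.

0.1875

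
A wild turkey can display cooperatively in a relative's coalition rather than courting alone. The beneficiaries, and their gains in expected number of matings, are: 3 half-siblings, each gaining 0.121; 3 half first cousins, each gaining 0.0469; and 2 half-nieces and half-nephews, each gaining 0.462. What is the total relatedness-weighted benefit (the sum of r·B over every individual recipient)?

0.21504375

r to a half-sibling = 0.25 (half-sibs share one parent — one path of length 2: r = (1/2)^2 = 1/4).
r to a half first cousin = 0.0625 (half first cousins share one grandparent — one path of length 4: r = (1/2)^4 = 1/16).
r to a half-niece or half-nephew = 0.125 (half-aunt/uncle↔niece/nephew: one path of length 3: r = (1/2)^3 = 1/8).
Summing one r·B term per recipient: 3·0.25·0.121 + 3·0.0625·0.0469 + 2·0.125·0.462 = 0.21504375.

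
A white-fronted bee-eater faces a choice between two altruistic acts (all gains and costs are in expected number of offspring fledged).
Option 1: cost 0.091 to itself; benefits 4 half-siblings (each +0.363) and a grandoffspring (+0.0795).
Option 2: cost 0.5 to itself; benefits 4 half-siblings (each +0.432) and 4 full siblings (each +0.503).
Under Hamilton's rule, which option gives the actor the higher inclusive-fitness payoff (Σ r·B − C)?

Option 1: r to a half-sibling = 0.25.
Option 1: r to a grandoffspring = 0.25.
Option 1: Σ r·B − C = (4·0.25·0.363 + 1·0.25·0.0795) − 0.091 = 0.291875.
Option 2: r to a half-sibling = 0.25.
Option 2: r to a full sibling = 0.5.
Option 2: Σ r·B − C = (4·0.25·0.432 + 4·0.5·0.503) − 0.5 = 0.938.
Option 2 has the higher net inclusive-fitness payoff.

Option 2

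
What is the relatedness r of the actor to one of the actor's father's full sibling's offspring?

Each parent–offspring link contributes a factor of 1/2, and independent paths through distinct common ancestors add.
First cousins share one grandparent pair — two paths of length 4: r = 2·(1/2)^4 = 1/8.

0.125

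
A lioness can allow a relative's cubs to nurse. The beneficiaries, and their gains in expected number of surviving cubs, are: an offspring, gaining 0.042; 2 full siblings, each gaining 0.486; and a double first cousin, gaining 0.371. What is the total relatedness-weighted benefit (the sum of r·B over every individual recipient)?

r to an offspring = 1/2 (one parent–offspring link: r = (1/2)^1 = 1/2).
r to a full sibling = 0.5 (full sibs share both parents — two paths of length 2: r = 2·(1/2)^2 = 1/2).
r to a double first cousin = 1/4 (double first cousins share both grandparent pairs — four paths of length 4: r = 4·(1/2)^4 = 1/4).
Summing one r·B term per recipient: 1·0.5·0.042 + 2·0.5·0.486 + 1·0.25·0.371 = 0.59975.

0.59975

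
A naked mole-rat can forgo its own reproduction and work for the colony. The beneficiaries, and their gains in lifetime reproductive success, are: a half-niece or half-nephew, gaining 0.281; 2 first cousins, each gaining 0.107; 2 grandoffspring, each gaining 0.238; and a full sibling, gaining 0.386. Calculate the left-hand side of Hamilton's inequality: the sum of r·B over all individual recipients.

r to a half-niece or half-nephew = 0.125 (half-aunt/uncle↔niece/nephew: one path of length 3: r = (1/2)^3 = 1/8).
r to a first cousin = 1/8 (first cousins share one grandparent pair — two paths of length 4: r = 2·(1/2)^4 = 1/8).
r to a grandoffspring = 0.25 (two parent–offspring links: r = (1/2)^2 = 1/4).
r to a full sibling = 0.5 (full sibs share both parents — two paths of length 2: r = 2·(1/2)^2 = 1/2).
Summing one r·B term per recipient: 1·0.125·0.281 + 2·0.125·0.107 + 2·0.25·0.238 + 1·0.5·0.386 = 0.373875.

0.373875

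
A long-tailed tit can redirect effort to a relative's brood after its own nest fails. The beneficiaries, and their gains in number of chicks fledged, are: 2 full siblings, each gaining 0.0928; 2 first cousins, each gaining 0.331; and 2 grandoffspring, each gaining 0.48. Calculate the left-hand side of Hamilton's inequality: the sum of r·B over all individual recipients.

0.41555

r to a full sibling = 1/2 (full sibs share both parents — two paths of length 2: r = 2·(1/2)^2 = 1/2).
r to a first cousin = 1/8 (first cousins share one grandparent pair — two paths of length 4: r = 2·(1/2)^4 = 1/8).
r to a grandoffspring = 1/4 (two parent–offspring links: r = (1/2)^2 = 1/4).
Summing one r·B term per recipient: 2·0.5·0.0928 + 2·0.125·0.331 + 2·0.25·0.48 = 0.41555.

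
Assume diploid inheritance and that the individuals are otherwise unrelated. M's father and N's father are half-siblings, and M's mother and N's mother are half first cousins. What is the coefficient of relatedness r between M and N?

0.078125

Relatedness sums over independent paths through distinct common ancestors.
M and N are related in two ways: half first cousins through their fathers (r = 1/16) and half second cousins through their mothers (r = 1/64).
r = 1/16 + 1/64 = 0.078125.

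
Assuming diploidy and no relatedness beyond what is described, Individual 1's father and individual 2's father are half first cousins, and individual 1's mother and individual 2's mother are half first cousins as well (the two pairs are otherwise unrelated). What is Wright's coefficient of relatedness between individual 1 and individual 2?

Wright's path rule: contributions from independent ancestry routes add.
Individual 1 and individual 2 are related in two ways: half second cousins through their fathers (r = 1/64) and half second cousins through their mothers (r = 1/64).
r = 1/64 + 1/64 = 1/32 = 0.03125.

0.03125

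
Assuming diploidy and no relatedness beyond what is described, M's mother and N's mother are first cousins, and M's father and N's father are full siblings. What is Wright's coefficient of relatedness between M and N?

0.15625

With two independent routes of shared ancestry, r is the sum of the two contributions.
M and N are related in two ways: second cousins through their mothers (r = 1/32) and first cousins through their fathers (r = 1/8).
r = 1/32 + 1/8 = 5/32 = 0.15625.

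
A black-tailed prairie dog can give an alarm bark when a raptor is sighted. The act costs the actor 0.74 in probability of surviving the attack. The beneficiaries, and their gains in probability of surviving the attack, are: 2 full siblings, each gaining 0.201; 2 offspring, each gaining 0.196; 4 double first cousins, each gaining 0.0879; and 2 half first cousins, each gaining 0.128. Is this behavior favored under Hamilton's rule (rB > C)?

Hamilton's rule: the trait is favored when the sum of r·B over every recipient exceeds the actor's cost C.
r to a full sibling = 1/2 (full sibs share both parents — two paths of length 2: r = 2·(1/2)^2 = 1/2).
r to an offspring = 0.5 (one parent–offspring link: r = (1/2)^1 = 1/2).
r to a double first cousin = 0.25 (double first cousins share both grandparent pairs — four paths of length 4: r = 4·(1/2)^4 = 1/4).
r to a half first cousin = 0.0625 (half first cousins share one grandparent — one path of length 4: r = (1/2)^4 = 1/16).
Summing one r·B term per recipient: 2·0.5·0.201 + 2·0.5·0.196 + 4·0.25·0.0879 + 2·0.0625·0.128 = 0.5009.
0.5009 < 0.74: the indirect benefit is less than the cost.

No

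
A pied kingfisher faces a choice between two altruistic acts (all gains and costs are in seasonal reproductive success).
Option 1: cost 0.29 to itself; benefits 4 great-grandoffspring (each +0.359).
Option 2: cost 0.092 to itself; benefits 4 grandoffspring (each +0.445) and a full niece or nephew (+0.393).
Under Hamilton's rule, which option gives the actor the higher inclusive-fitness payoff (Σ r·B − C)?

Option 2

Option 1: r to a great-grandoffspring = 0.125.
Option 1: Σ r·B − C = (4·0.125·0.359) − 0.29 = -0.1105.
Option 2: r to a grandoffspring = 0.25.
Option 2: r to a full niece or nephew = 0.25.
Option 2: Σ r·B − C = (4·0.25·0.445 + 1·0.25·0.393) − 0.092 = 0.45125.
Option 2 has the higher net inclusive-fitness payoff.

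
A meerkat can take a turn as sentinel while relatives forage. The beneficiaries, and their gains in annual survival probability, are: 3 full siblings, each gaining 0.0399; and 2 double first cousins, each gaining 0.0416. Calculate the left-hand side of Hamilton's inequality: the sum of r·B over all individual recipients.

r to a full sibling = 1/2 (full sibs share both parents — two paths of length 2: r = 2·(1/2)^2 = 1/2).
r to a double first cousin = 1/4 (double first cousins share both grandparent pairs — four paths of length 4: r = 4·(1/2)^4 = 1/4).
Summing one r·B term per recipient: 3·0.5·0.0399 + 2·0.25·0.0416 = 0.08065.

0.08065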